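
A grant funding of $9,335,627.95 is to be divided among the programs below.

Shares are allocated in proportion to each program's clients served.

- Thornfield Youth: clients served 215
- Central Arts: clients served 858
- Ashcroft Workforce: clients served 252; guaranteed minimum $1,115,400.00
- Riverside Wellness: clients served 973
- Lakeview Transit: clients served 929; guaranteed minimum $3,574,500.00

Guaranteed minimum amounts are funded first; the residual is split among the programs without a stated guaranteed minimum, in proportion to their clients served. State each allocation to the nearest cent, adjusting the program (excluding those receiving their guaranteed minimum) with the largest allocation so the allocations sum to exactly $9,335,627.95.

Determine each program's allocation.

Guaranteed amounts: Ashcroft Workforce $1,115,400.00; Lakeview Transit $3,574,500.00. Balance $4,645,727.95.
Balance split over remaining clients served 2,046: Thornfield Youth 488,187.4434 → $488,187.44; Central Arts 1,948,208.4952 → $1,948,208.50; Riverside Wellness 2,209,332.0114 → $2,209,332.01.

Thornfield Youth: $488,187.44; Central Arts: $1,948,208.50; Ashcroft Workforce: $1,115,400.00; Riverside Wellness: $2,209,332.01; Lakeview Transit: $3,574,500.00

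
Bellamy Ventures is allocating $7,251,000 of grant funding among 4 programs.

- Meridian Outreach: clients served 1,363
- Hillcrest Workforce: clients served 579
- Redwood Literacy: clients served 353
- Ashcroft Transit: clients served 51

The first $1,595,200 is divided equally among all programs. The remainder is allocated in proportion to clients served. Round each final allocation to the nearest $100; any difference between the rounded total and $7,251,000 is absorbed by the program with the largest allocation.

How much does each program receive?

Meridian Outreach: $3,684,700 | Hillcrest Workforce: $1,794,700 | Redwood Literacy: $1,249,800 | Ashcroft Transit: $521,800

Equal tier: $1,595,200 ÷ 4 = $398,800 apiece.
Remainder $5,655,800 by clients served (total 2,346): Meridian Outreach 3,285,957.12 → $3,286,000; Hillcrest Workforce 1,395,868.80 → $1,395,900; Redwood Literacy 851,021.91 → $851,000; Ashcroft Transit 122,952.17 → $123,000.
Rounding difference −$100 on remainder applied to Meridian Outreach.
Totals: Meridian Outreach $398,800 + $3,285,900 = $3,684,700; Hillcrest Workforce $398,800 + $1,395,900 = $1,794,700; Redwood Literacy $398,800 + $851,000 = $1,249,800; Ashcroft Transit $398,800 + $123,000 = $521,800.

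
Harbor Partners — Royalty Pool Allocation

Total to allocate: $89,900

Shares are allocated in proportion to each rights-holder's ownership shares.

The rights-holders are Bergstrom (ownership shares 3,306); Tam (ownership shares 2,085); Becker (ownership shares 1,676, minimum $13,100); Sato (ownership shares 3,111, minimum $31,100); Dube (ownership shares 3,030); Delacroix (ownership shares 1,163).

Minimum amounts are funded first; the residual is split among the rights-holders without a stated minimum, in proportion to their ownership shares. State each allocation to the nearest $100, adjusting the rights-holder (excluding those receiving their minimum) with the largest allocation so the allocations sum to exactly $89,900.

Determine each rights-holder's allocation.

Fund the minimums — Becker $13,100; Sato $31,100. Residual $45,700.
Residual split over remaining ownership shares 9,584: Bergstrom 15,764.21 → $15,800; Tam 9,942.04 → $9,900; Dube 14,448.14 → $14,400; Delacroix 5,545.61 → $5,500.
Rounding difference +$100 applied to Bergstrom → $15,900.

Bergstrom: $15,900; Tam: $9,900; Becker: $13,100; Sato: $31,100; Dube: $14,400; Delacroix: $5,500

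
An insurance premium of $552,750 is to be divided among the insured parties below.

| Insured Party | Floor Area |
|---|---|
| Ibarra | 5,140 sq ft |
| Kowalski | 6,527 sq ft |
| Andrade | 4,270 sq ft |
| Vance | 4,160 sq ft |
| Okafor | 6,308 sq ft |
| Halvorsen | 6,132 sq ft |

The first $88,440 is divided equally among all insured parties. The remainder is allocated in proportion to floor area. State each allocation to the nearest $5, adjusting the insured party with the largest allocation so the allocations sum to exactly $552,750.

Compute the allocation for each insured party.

$88,440 shared equally gives $14,740 per insured party.
Remainder $464,310 by floor area (total 32,537): Ibarra 73,348.91 → $73,350; Kowalski 93,141.70 → $93,140; Andrade 60,933.82 → $60,935; Vance 59,364.10 → $59,365; Okafor 90,016.52 → $90,015; Halvorsen 87,504.96 → $87,505.
Totals: Ibarra $14,740 + $73,350 = $88,090; Kowalski $14,740 + $93,140 = $107,880; Andrade $14,740 + $60,935 = $75,675; Vance $14,740 + $59,365 = $74,105; Okafor $14,740 + $90,015 = $104,755; Halvorsen $14,740 + $87,505 = $102,245.

Ibarra: $88,090; Kowalski: $107,880; Andrade: $75,675; Vance: $74,105; Okafor: $104,755; Halvorsen: $102,245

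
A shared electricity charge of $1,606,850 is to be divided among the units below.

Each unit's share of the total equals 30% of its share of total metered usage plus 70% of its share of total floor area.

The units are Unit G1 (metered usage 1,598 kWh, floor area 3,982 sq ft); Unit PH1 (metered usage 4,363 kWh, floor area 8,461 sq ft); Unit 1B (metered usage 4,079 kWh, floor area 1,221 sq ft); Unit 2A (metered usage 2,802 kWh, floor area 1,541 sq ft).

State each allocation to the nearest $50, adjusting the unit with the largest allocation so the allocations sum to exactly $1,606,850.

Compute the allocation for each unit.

Unit G1: $354,550; Unit PH1: $789,650; Unit 1B: $243,450; Unit 2A: $219,200

Totals — metered usage 12,842, floor area 15,205.
Blended shares (30% metered usage + 70% floor area): Unit G1 0.2207; Unit PH1 0.4914; Unit 1B 0.1515; Unit 2A 0.1364.
Pro-rata amounts: Unit G1 354,554.52; Unit PH1 789,680.90; Unit 1B 243,438.85; Unit 2A 219,175.73.
After rounding ($50): Unit G1 $354,550; Unit PH1 $789,700; Unit 1B $243,450; Unit 2A $219,200. Sum = $1,606,900.
Difference $1,606,850 − $1,606,900 = −$50 applied to largest allocation (Unit PH1): Unit PH1 becomes $789,650.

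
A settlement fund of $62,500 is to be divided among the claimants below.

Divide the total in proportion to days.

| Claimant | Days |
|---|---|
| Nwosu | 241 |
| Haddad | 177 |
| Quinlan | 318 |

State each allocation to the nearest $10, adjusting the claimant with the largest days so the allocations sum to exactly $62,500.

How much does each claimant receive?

Total days = 241 + 177 + 318 = 736.
Pro-rata amounts: Nwosu 20,465.35; Haddad 15,030.57; Quinlan 27,004.08.
At nearest $10: Nwosu $20,470; Haddad $15,030; Quinlan $27,000. Sum = $62,500.
Rounded total matches; no reconciliation needed.

Nwosu: $20,470 | Haddad: $15,030 | Quinlan: $27,000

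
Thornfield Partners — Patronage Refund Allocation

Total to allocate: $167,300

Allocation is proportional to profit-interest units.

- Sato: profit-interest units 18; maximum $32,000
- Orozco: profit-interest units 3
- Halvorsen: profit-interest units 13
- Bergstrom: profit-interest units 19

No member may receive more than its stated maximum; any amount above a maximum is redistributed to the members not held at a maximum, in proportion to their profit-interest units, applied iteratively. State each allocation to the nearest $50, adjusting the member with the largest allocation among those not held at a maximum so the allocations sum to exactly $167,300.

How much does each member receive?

Sato: $32,000 · Orozco: $11,600 · Halvorsen: $50,250 · Bergstrom: $73,450

Profit-interest units total: 53.
Pro-rata shares before constraints: Sato 56,818.87; Orozco 9,469.81; Halvorsen 41,035.85; Bergstrom 59,975.47.
Held at cap: Sato ($32,000); balance $135,300 reallocated over remaining profit-interest units 35.
Remaining shares: Orozco 11,597.14 → $11,600; Halvorsen 50,254.29 → $50,250; Bergstrom 73,448.57 → $73,450.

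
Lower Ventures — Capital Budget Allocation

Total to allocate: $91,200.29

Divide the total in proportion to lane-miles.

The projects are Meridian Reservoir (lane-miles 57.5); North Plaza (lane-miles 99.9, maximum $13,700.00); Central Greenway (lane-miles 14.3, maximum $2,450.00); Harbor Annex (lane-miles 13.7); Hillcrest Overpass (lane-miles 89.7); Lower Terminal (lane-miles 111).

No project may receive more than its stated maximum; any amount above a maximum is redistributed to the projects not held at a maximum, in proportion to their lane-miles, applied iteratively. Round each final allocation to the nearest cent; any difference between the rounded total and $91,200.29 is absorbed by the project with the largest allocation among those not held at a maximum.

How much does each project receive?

Meridian Reservoir: $15,871.25 | North Plaza: $13,700.00 | Central Greenway: $2,450.00 | Harbor Annex: $3,781.50 | Hillcrest Overpass: $24,759.14 | Lower Terminal: $30,638.40

Combined lane-miles = 386.1.
Pro-rata shares before constraints: Meridian Reservoir 13,582.0168; North Plaza 23,597.2778; Central Greenway 3,377.7885; Harbor Annex 3,236.0631; Hillcrest Overpass 21,187.9462; Lower Terminal 26,219.1976.
Capped: North Plaza ($13,700.00), Central Greenway ($2,450.00); residual $75,050.29 reallocated over remaining lane-miles 271.9.
Remaining shares: Meridian Reservoir 15,871.2456 → $15,871.25; Harbor Annex 3,781.4968 → $3,781.50; Hillcrest Overpass 24,759.1431 → $24,759.14; Lower Terminal 30,638.4045 → $30,638.40.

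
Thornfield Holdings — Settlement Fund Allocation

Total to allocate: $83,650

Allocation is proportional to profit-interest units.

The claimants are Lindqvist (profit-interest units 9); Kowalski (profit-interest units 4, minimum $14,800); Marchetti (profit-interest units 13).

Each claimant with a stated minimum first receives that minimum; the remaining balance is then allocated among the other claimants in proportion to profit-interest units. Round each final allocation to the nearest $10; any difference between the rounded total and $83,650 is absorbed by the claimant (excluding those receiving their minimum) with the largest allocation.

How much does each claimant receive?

Lindqvist: $28,170 | Kowalski: $14,800 | Marchetti: $40,680

Guaranteed amounts: Kowalski $14,800. Remaining pool $68,850.
Remaining pool split over remaining profit-interest units 22: Lindqvist 28,165.91 → $28,170; Marchetti 40,684.09 → $40,680.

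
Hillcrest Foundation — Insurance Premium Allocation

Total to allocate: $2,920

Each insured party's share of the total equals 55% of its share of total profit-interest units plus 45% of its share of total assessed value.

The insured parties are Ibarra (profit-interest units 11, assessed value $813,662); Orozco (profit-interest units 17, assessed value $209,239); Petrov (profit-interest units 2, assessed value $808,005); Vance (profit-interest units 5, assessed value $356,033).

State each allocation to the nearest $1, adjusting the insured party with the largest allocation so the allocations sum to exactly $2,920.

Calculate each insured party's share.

Ibarra: $994; Orozco: $906; Petrov: $577; Vance: $443

Totals — profit-interest units 35, assessed value 2,186,939.
Combined weights (55% profit-interest units + 45% assessed value): Ibarra 0.3403; Orozco 0.3102; Petrov 0.1977; Vance 0.1518.
Raw shares: Ibarra 993.62; Orozco 905.78; Petrov 577.25; Vance 443.35.
After rounding ($1): Ibarra $994; Orozco $906; Petrov $577; Vance $443. Sum = $2,920.
Rounded total matches; no reconciliation needed.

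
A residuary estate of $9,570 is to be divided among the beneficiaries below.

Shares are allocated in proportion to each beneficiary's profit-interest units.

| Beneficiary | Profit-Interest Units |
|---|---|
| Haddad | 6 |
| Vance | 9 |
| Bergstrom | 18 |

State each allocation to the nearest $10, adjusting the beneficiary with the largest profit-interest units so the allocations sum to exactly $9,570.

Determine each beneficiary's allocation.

Haddad: $1,740 | Vance: $2,610 | Bergstrom: $5,220

Profit-interest units total: 6 + 9 + 18 = 33.
Pro-rata amounts: Haddad 1,740.00; Vance 2,610.00; Bergstrom 5,220.00.
At nearest $10: Haddad $1,740; Vance $2,610; Bergstrom $5,220. Sum = $9,570.
Sum already equals the total — no adjustment.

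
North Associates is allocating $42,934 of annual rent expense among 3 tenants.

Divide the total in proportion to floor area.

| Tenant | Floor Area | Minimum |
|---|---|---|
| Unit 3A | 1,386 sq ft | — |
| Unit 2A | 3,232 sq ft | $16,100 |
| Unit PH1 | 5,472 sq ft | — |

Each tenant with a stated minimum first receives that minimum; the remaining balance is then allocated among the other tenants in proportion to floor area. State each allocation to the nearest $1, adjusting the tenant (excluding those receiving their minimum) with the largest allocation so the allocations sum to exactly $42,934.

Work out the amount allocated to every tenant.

Unit 3A: $5,423 · Unit 2A: $16,100 · Unit PH1: $21,411

Fund the minimums — Unit 2A $16,100. Balance $26,834.
Balance split over remaining floor area 6,858: Unit 3A 5,423.14 → $5,423; Unit PH1 21,410.86 → $21,411.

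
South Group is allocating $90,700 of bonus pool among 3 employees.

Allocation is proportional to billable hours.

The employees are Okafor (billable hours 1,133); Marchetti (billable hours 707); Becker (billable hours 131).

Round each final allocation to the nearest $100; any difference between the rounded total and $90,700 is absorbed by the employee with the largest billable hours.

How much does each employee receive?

Sum of billable hours: 1,971.
Pro-rata amounts: Okafor 1,133/1,971 × $90,700 = 52,137.54; Marchetti 707/1,971 × $90,700 = 32,534.20; Becker 131/1,971 × $90,700 = 6,028.26.
Rounded to nearest $100: Okafor $52,100; Marchetti $32,500; Becker $6,000. Sum = $90,600.
Difference $90,700 − $90,600 = +$100 applied to largest billable hours (Okafor): Okafor becomes $52,200.

Okafor: $52,200; Marchetti: $32,500; Becker: $6,000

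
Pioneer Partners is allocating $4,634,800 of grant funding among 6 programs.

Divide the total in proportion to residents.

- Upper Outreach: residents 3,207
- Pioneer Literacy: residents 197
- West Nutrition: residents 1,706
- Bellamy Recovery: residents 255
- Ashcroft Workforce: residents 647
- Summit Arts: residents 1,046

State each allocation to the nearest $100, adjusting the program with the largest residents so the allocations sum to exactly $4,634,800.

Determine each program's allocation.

Residents total: 3,207 + 197 + 1,706 + 255 + 647 + 1,046 = 7,058.
Raw shares: Upper Outreach 2,105,951.20; Pioneer Literacy 129,364.64; West Nutrition 1,120,284.61; Bellamy Recovery 167,451.69; Ashcroft Workforce 424,867.61; Summit Arts 686,880.25.
Rounded to nearest $100: Upper Outreach $2,106,000; Pioneer Literacy $129,400; West Nutrition $1,120,300; Bellamy Recovery $167,500; Ashcroft Workforce $424,900; Summit Arts $686,900. Sum = $4,635,000.
Difference $4,634,800 − $4,635,000 = −$200 applied to largest residents (Upper Outreach): Upper Outreach becomes $2,105,800.

Upper Outreach: $2,105,800 | Pioneer Literacy: $129,400 | West Nutrition: $1,120,300 | Bellamy Recovery: $167,500 | Ashcroft Workforce: $424,900 | Summit Arts: $686,900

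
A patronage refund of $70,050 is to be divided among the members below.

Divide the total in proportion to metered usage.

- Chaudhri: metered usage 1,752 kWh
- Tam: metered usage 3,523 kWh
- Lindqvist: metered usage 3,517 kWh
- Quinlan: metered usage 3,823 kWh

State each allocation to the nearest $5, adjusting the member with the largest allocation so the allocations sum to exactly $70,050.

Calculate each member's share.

Combined metered usage = 12,615.
Proportional shares: Chaudhri 1,752/12,615 × $70,050 = 9,728.70; Tam 3,523/12,615 × $70,050 = 19,562.91; Lindqvist 3,517/12,615 × $70,050 = 19,529.60; Quinlan 3,823/12,615 × $70,050 = 21,228.79.
At nearest $5: Chaudhri $9,730; Tam $19,565; Lindqvist $19,530; Quinlan $21,230. Sum = $70,055.
Difference $70,050 − $70,055 = −$5 applied to largest allocation (Quinlan): Quinlan becomes $21,225.

Chaudhri: $9,730; Tam: $19,565; Lindqvist: $19,530; Quinlan: $21,225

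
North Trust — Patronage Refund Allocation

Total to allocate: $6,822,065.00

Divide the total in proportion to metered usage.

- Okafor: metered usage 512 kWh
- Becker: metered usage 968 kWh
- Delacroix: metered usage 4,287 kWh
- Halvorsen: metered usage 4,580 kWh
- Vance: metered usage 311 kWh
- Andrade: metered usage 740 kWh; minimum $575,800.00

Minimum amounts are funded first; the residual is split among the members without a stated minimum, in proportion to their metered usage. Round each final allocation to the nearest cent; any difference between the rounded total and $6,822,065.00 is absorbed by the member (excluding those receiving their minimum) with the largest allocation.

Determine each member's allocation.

Okafor: $300,064.52 · Becker: $567,309.49 · Delacroix: $2,512,454.31 · Halvorsen: $2,684,170.93 · Vance: $182,265.75 · Andrade: $575,800.00

Guaranteed amounts: Andrade $575,800.00. Remaining pool $6,246,265.00.
Remaining pool split over remaining metered usage 10,658: Okafor 300,064.5224 → $300,064.52; Becker 567,309.4877 → $567,309.49; Delacroix 2,512,454.3118 → $2,512,454.31; Halvorsen 2,684,170.9233 → $2,684,170.92; Vance 182,265.7548 → $182,265.75.
Rounding difference +$0.01 applied to Halvorsen → $2,684,170.93.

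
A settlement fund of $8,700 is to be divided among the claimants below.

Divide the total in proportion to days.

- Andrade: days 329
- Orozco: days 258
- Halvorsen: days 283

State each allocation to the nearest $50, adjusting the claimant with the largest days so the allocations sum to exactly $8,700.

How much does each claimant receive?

Andrade: $3,250 | Orozco: $2,600 | Halvorsen: $2,850

Days total: 870.
Pro-rata amounts: Andrade 329/870 × $8,700 = 3,290.00; Orozco 258/870 × $8,700 = 2,580.00; Halvorsen 283/870 × $8,700 = 2,830.00.
At nearest $50: Andrade $3,300; Orozco $2,600; Halvorsen $2,850. Sum = $8,750.
Difference $8,700 − $8,750 = −$50 applied to largest days (Andrade): Andrade becomes $3,250.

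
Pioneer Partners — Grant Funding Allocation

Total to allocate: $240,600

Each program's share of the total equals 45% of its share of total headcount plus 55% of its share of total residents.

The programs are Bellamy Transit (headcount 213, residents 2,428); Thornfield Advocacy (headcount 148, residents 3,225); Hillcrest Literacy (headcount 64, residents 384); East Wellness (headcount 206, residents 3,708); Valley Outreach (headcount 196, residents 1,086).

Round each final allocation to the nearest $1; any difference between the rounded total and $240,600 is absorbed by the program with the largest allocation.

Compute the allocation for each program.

Headcount total 827; residents total 10,831.
Combined weights (45% headcount + 55% residents): Bellamy Transit 0.2392; Thornfield Advocacy 0.2443; Hillcrest Literacy 0.0543; East Wellness 0.3004; Valley Outreach 0.1618.
Unrounded shares: Bellamy Transit 57,550.34; Thornfield Advocacy 58,778.12; Hillcrest Literacy 13,070.42; East Wellness 72,272.57; Valley Outreach 38,928.55.
At nearest $1: Bellamy Transit $57,550; Thornfield Advocacy $58,778; Hillcrest Literacy $13,070; East Wellness $72,273; Valley Outreach $38,929. Sum = $240,600.
Rounded total matches; no reconciliation needed.

Bellamy Transit: $57,550 | Thornfield Advocacy: $58,778 | Hillcrest Literacy: $13,070 | East Wellness: $72,273 | Valley Outreach: $38,929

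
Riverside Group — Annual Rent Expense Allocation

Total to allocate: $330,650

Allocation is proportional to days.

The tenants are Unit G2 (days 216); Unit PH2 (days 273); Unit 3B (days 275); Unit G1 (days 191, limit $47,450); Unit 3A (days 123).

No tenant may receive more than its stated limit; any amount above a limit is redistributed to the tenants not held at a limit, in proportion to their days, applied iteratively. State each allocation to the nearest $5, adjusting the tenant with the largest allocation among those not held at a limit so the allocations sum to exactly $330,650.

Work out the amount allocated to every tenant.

Sum of days: 1,078.
Unconstrained shares: Unit G2 66,252.69; Unit PH2 83,736.04; Unit 3B 84,349.49; Unit G1 58,584.55; Unit 3A 37,727.23.
Capped: Unit G1 ($47,450); remaining pool $283,200 reallocated over remaining days 887.
Redistributed shares: Unit G2 68,964.15 → $68,965; Unit PH2 87,163.02 → $87,165; Unit 3B 87,801.58 → $87,800; Unit 3A 39,271.25 → $39,270.

Unit G2: $68,965 · Unit PH2: $87,165 · Unit 3B: $87,800 · Unit G1: $47,450 · Unit 3A: $39,270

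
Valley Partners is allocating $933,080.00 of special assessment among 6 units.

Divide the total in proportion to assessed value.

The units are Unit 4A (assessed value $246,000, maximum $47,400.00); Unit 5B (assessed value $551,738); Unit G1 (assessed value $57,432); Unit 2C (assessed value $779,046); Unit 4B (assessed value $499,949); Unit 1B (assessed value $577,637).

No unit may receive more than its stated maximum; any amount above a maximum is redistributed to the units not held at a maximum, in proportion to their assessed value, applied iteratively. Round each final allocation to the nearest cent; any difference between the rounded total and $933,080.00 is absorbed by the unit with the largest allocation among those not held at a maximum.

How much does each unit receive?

Combined assessed value = 2,711,802.
Unconstrained shares: Unit 4A 84,643.9674; Unit 5B 189,842.6556; Unit G1 19,761.2697; Unit 2C 268,055.0577; Unit 4B 172,023.0359; Unit 1B 198,754.0137.
Capped: Unit 4A ($47,400.00); residual $885,680.00 reallocated over remaining assessed value 2,465,802.
Shares after redistribution: Unit 5B 198,176.2168 → $198,176.22; Unit G1 20,628.7341 → $20,628.73; Unit 2C 279,821.9246 → $279,821.92; Unit 4B 179,574.3658 → $179,574.37; Unit 1B 207,478.7587 → $207,478.76.

Unit 4A: $47,400.00; Unit 5B: $198,176.22; Unit G1: $20,628.73; Unit 2C: $279,821.92; Unit 4B: $179,574.37; Unit 1B: $207,478.76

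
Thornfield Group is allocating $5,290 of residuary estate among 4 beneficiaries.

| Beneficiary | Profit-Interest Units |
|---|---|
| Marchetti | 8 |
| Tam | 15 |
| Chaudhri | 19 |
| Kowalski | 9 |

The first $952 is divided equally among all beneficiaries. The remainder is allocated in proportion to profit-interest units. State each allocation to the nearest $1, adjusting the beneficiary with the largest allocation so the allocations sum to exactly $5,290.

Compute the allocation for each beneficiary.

Marchetti: $918; Tam: $1,514; Chaudhri: $1,854; Kowalski: $1,004

Equal tier: $952 ÷ 4 = $238 apiece.
Remainder $4,338 by profit-interest units (total 51): Marchetti 680.47 → $680; Tam 1,275.88 → $1,276; Chaudhri 1,616.12 → $1,616; Kowalski 765.53 → $766.
Totals: Marchetti $238 + $680 = $918; Tam $238 + $1,276 = $1,514; Chaudhri $238 + $1,616 = $1,854; Kowalski $238 + $766 = $1,004.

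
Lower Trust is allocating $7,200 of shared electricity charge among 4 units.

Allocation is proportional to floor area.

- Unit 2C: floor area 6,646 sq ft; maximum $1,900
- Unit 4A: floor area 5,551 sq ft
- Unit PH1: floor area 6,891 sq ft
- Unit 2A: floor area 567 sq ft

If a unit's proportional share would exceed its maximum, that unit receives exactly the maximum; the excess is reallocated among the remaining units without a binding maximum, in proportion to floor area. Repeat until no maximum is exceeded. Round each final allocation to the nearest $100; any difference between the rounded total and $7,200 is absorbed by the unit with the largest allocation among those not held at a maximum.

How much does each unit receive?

Unit 2C: $1,900; Unit 4A: $2,300; Unit PH1: $2,800; Unit 2A: $200

Floor area total: 19,655.
Proportional shares (ignoring caps): Unit 2C 2,434.56; Unit 4A 2,033.44; Unit PH1 2,524.30; Unit 2A 207.70.
Held at cap: Unit 2C ($1,900); balance $5,300 reallocated over remaining floor area 13,009.
Remaining shares: Unit 4A 2,261.53 → $2,300; Unit PH1 2,807.46 → $2,800; Unit 2A 231.00 → $200.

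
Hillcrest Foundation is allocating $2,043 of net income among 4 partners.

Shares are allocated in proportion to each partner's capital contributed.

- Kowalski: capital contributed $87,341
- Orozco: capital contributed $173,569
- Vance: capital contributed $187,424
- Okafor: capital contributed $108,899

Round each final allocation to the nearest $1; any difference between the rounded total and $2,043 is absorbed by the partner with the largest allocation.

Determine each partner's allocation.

Kowalski: $320 | Orozco: $636 | Vance: $688 | Okafor: $399

Sum of capital contributed: 557,233.
Raw shares: Kowalski 87,341/557,233 × $2,043 = 320.22; Orozco 173,569/557,233 × $2,043 = 636.36; Vance 187,424/557,233 × $2,043 = 687.16; Okafor 108,899/557,233 × $2,043 = 399.26.
Rounded to nearest $1: Kowalski $320; Orozco $636; Vance $687; Okafor $399. Sum = $2,042.
Difference $2,043 − $2,042 = +$1 applied to largest allocation (Vance): Vance becomes $688.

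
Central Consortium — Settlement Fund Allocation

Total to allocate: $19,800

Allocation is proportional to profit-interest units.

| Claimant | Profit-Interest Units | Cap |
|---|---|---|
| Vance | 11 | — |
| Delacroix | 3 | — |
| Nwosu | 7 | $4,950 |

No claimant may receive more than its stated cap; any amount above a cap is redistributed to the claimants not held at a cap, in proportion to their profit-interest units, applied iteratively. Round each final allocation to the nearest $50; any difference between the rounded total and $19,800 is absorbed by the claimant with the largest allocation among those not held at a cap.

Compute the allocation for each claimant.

Total profit-interest units = 21.
Unconstrained shares: Vance 10,371.43; Delacroix 2,828.57; Nwosu 6,600.00.
Capped: Nwosu ($4,950); remaining pool $14,850 reallocated over remaining profit-interest units 14.
Remaining shares: Vance 11,667.86 → $11,650; Delacroix 3,182.14 → $3,200.

Vance: $11,650 | Delacroix: $3,200 | Nwosu: $4,950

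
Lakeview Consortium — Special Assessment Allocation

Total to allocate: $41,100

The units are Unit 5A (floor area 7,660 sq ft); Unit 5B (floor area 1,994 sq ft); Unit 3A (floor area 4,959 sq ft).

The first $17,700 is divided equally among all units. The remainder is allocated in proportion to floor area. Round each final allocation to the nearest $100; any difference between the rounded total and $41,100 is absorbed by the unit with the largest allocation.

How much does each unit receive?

Unit 5A: $18,200 · Unit 5B: $9,100 · Unit 3A: $13,800

$17,700 shared equally gives $5,900 per unit.
Remainder $23,400 by floor area (total 14,613): Unit 5A 12,266.06 → $12,300; Unit 5B 3,193.02 → $3,200; Unit 3A 7,940.92 → $7,900.
Totals: Unit 5A $5,900 + $12,300 = $18,200; Unit 5B $5,900 + $3,200 = $9,100; Unit 3A $5,900 + $7,900 = $13,800.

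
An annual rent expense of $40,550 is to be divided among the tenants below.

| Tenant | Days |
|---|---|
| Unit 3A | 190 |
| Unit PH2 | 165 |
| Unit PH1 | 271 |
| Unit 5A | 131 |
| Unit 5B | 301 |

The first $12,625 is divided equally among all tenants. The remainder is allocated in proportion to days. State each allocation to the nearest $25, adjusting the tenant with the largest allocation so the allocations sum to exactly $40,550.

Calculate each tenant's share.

Unit 3A: $7,550 | Unit PH2: $6,875 | Unit PH1: $9,675 | Unit 5A: $5,975 | Unit 5B: $10,475

First tranche $12,625 split equally: $2,525 each.
Remainder $27,925 by days (total 1,058): Unit 3A 5,014.89 → $5,025; Unit PH2 4,355.03 → $4,350; Unit PH1 7,152.81 → $7,150; Unit 5A 3,457.63 → $3,450; Unit 5B 7,944.64 → $7,950.
Totals: Unit 3A $2,525 + $5,025 = $7,550; Unit PH2 $2,525 + $4,350 = $6,875; Unit PH1 $2,525 + $7,150 = $9,675; Unit 5A $2,525 + $3,450 = $5,975; Unit 5B $2,525 + $7,950 = $10,475.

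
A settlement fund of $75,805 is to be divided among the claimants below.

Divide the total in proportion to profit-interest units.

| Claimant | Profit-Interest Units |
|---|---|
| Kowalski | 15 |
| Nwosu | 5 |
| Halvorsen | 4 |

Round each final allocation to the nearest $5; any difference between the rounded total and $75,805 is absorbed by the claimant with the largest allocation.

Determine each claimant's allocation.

Combined profit-interest units = 24.
Unrounded shares: Kowalski 15/24 × $75,805 = 47,378.12; Nwosu 5/24 × $75,805 = 15,792.71; Halvorsen 4/24 × $75,805 = 12,634.17.
Rounded to nearest $5: Kowalski $47,380; Nwosu $15,795; Halvorsen $12,635. Sum = $75,810.
Difference $75,805 − $75,810 = −$5 applied to largest allocation (Kowalski): Kowalski becomes $47,375.

Kowalski: $47,375; Nwosu: $15,795; Halvorsen: $12,635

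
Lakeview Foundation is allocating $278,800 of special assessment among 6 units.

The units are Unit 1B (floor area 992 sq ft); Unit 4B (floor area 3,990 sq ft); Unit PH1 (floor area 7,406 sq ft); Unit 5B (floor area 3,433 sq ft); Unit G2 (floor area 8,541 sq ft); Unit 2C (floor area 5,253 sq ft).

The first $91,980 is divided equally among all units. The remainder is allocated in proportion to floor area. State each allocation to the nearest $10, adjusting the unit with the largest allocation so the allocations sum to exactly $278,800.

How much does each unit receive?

Unit 1B: $21,590; Unit 4B: $40,500; Unit PH1: $62,050; Unit 5B: $36,990; Unit G2: $69,200; Unit 2C: $48,470

$91,980 shared equally gives $15,330 per unit.
Remainder $186,820 by floor area (total 29,615): Unit 1B 6,257.82 → $6,260; Unit 4B 25,170.08 → $25,170; Unit PH1 46,719.19 → $46,720; Unit 5B 21,656.36 → $21,660; Unit G2 53,879.10 → $53,880; Unit 2C 33,137.45 → $33,140.
Rounding difference −$10 on remainder applied to Unit G2.
Totals: Unit 1B $15,330 + $6,260 = $21,590; Unit 4B $15,330 + $25,170 = $40,500; Unit PH1 $15,330 + $46,720 = $62,050; Unit 5B $15,330 + $21,660 = $36,990; Unit G2 $15,330 + $53,870 = $69,200; Unit 2C $15,330 + $33,140 = $48,470.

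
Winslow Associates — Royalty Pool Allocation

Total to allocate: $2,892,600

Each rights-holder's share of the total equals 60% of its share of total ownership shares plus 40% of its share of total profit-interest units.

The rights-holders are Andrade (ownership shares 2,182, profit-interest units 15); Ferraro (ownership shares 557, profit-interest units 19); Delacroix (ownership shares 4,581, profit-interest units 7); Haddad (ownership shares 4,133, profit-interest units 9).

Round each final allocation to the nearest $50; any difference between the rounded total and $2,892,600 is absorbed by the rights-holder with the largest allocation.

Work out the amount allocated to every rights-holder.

Totals — ownership shares 11,453, profit-interest units 50.
Blended shares (60% ownership shares + 40% profit-interest units): Andrade 0.2343; Ferraro 0.1812; Delacroix 0.2960; Haddad 0.2885.
Raw shares: Andrade 677,767.02; Ferraro 524,081.64; Delacroix 856,179.29; Haddad 834,572.05.
Rounded to nearest $50: Andrade $677,750; Ferraro $524,100; Delacroix $856,200; Haddad $834,550. Sum = $2,892,600.
Sum already equals the total — no adjustment.

Andrade: $677,750 | Ferraro: $524,100 | Delacroix: $856,200 | Haddad: $834,550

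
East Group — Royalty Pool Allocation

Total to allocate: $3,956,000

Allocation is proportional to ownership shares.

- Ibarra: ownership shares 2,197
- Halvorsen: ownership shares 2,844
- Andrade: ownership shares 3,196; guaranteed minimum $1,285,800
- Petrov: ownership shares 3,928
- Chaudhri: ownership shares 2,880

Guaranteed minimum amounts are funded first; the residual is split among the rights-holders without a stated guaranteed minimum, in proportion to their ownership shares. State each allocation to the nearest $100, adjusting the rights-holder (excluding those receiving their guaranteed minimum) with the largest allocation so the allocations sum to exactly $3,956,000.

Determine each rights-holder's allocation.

Guaranteed amounts: Andrade $1,285,800. Residual $2,670,200.
Residual split over remaining ownership shares 11,849: Ibarra 495,099.11 → $495,100; Halvorsen 640,902.08 → $640,900; Petrov 885,184.03 → $885,200; Chaudhri 649,014.77 → $649,000.

Ibarra: $495,100; Halvorsen: $640,900; Andrade: $1,285,800; Petrov: $885,200; Chaudhri: $649,000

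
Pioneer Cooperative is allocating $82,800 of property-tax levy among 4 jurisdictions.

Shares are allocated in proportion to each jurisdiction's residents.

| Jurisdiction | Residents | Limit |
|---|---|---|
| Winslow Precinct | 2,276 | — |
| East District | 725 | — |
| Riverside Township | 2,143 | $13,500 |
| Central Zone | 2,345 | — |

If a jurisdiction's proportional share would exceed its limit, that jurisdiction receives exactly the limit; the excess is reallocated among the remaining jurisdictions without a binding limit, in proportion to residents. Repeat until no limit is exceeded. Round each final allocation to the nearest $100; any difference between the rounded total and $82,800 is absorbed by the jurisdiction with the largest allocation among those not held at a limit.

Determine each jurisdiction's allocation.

Winslow Precinct: $29,500 · East District: $9,400 · Riverside Township: $13,500 · Central Zone: $30,400

Residents total: 7,489.
Pro-rata shares before constraints: Winslow Precinct 25,163.95; East District 8,015.76; Riverside Township 23,693.47; Central Zone 25,926.83.
Held at cap: Riverside Township ($13,500); balance $69,300 reallocated over remaining residents 5,346.
Shares after redistribution: Winslow Precinct 29,503.70 → $29,500; East District 9,398.15 → $9,400; Central Zone 30,398.15 → $30,400.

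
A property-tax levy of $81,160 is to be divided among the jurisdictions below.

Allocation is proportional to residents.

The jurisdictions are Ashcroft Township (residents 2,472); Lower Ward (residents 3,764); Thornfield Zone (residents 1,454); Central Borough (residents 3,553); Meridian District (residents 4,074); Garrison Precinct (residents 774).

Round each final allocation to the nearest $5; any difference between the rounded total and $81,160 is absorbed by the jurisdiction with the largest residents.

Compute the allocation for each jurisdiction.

Total residents = 2,472 + 3,764 + 1,454 + 3,553 + 4,074 + 774 = 16,091.
Pro-rata amounts: Ashcroft Township 12,468.31; Lower Ward 18,984.91; Thornfield Zone 7,333.70; Central Borough 17,920.67; Meridian District 20,548.50; Garrison Precinct 3,903.91.
Rounded to nearest $5: Ashcroft Township $12,470; Lower Ward $18,985; Thornfield Zone $7,335; Central Borough $17,920; Meridian District $20,550; Garrison Precinct $3,905. Sum = $81,165.
Difference $81,160 − $81,165 = −$5 applied to largest residents (Meridian District): Meridian District becomes $20,545.

Ashcroft Township: $12,470 | Lower Ward: $18,985 | Thornfield Zone: $7,335 | Central Borough: $17,920 | Meridian District: $20,545 | Garrison Precinct: $3,905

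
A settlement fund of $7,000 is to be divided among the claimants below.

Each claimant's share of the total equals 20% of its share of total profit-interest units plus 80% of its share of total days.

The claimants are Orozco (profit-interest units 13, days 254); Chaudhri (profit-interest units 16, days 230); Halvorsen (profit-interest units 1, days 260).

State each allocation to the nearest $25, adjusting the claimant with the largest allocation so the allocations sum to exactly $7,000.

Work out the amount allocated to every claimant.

Totals — profit-interest units 30, days 744.
Blended shares (20% profit-interest units + 80% days): Orozco 0.3598; Chaudhri 0.3540; Halvorsen 0.2862.
Raw shares: Orozco 2,518.49; Chaudhri 2,477.85; Halvorsen 2,003.66.
Rounded to nearest $25: Orozco $2,525; Chaudhri $2,475; Halvorsen $2,000. Sum = $7,000.
No rounding difference to absorb.

Orozco: $2,525 · Chaudhri: $2,475 · Halvorsen: $2,000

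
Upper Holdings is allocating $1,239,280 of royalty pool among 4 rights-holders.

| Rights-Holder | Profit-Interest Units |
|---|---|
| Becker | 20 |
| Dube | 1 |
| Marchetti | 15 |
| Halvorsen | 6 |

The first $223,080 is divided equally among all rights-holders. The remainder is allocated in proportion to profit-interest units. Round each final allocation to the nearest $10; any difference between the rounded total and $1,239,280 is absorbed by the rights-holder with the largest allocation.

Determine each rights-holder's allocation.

Becker: $539,670 · Dube: $79,970 · Marchetti: $418,700 · Halvorsen: $200,940

$223,080 shared equally gives $55,770 per rights-holder.
Remainder $1,016,200 by profit-interest units (total 42): Becker 483,904.76 → $483,900; Dube 24,195.24 → $24,200; Marchetti 362,928.57 → $362,930; Halvorsen 145,171.43 → $145,170.
Totals: Becker $55,770 + $483,900 = $539,670; Dube $55,770 + $24,200 = $79,970; Marchetti $55,770 + $362,930 = $418,700; Halvorsen $55,770 + $145,170 = $200,940.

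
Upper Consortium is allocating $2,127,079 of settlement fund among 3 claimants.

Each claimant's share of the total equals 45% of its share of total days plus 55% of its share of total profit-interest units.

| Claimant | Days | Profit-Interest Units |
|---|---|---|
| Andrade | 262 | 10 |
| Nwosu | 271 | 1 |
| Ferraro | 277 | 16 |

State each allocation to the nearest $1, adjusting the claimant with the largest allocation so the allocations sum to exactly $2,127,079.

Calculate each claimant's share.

Andrade: $742,902 · Nwosu: $363,573 · Ferraro: $1,020,604

Totals — days 810, profit-interest units 27.
Blended shares (45% days + 55% profit-interest units): Andrade 0.3493; Nwosu 0.1709; Ferraro 0.4798.
Proportional shares: Andrade 742,902.04; Nwosu 363,572.95; Ferraro 1,020,604.02.
At nearest $1: Andrade $742,902; Nwosu $363,573; Ferraro $1,020,604. Sum = $2,127,079.
Sum already equals the total — no adjustment.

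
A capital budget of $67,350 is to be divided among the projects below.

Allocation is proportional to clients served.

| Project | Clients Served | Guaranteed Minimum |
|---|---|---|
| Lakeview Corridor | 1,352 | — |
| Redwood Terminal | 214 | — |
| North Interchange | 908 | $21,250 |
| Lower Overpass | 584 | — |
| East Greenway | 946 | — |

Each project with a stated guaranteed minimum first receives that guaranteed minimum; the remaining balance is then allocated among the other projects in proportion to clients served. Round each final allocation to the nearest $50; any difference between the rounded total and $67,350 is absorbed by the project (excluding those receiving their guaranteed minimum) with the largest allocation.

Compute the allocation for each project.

Guaranteed amounts: North Interchange $21,250. Balance $46,100.
Balance split over remaining clients served 3,096: Lakeview Corridor 20,131.52 → $20,150; Redwood Terminal 3,186.50 → $3,200; Lower Overpass 8,695.87 → $8,700; East Greenway 14,086.11 → $14,100.
Rounding difference −$50 applied to Lakeview Corridor → $20,100.

Lakeview Corridor: $20,100; Redwood Terminal: $3,200; North Interchange: $21,250; Lower Overpass: $8,700; East Greenway: $14,100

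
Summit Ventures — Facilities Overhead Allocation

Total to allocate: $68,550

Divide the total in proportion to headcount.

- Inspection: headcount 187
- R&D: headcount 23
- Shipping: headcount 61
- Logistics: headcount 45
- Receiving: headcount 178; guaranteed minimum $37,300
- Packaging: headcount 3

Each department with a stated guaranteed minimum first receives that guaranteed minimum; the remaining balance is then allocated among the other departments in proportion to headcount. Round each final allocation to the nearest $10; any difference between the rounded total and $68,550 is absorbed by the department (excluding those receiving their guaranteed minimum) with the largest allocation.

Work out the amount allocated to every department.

Inspection: $18,320; R&D: $2,250; Shipping: $5,980; Logistics: $4,410; Receiving: $37,300; Packaging: $290

Minimums first: Receiving $37,300. Residual $31,250.
Residual split over remaining headcount 319: Inspection 18,318.97 → $18,320; R&D 2,253.13 → $2,250; Shipping 5,975.71 → $5,980; Logistics 4,408.31 → $4,410; Packaging 293.89 → $290.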